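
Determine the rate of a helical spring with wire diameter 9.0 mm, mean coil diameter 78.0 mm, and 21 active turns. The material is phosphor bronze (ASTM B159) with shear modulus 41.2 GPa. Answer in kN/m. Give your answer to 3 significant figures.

3.39 kN/m

k = Gd⁴/(8D³N_a) = (41.2×10³ × 9.0⁴) / (8 × 78.0³ × 21)
  = 2.70313e+08 / 7.97247e+07 = 3.3906 N/mm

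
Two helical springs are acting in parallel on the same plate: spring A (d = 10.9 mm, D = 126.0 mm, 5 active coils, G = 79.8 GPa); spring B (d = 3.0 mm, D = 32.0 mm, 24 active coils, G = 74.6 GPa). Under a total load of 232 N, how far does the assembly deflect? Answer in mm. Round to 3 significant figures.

15.4 mm

k_A = Gd⁴/(8D³N_a) = (79.8×10³)(10.9⁴)/(8·126.0³·5) = 14.078 N/mm
k_B = Gd⁴/(8D³N_a) = (74.6×10³)(3.0⁴)/(8·32.0³·24) = 0.96045 N/mm
Parallel: k_eq = 14.078 + 0.96045 = 15.038 N/mm
δ = F/k_eq = 232/15.038 = 15.427 mm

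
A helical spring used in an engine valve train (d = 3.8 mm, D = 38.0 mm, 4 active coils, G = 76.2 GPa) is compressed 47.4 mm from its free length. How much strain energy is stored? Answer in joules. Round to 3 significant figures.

k = Gd⁴/(8D³N_a) = (76.2×10³)(3.8⁴)/(8·38.0³·4) = 9.0487 N/mm
U = ½kδ² = 0.5 × 9.0487 × 47.4² = 10165 N·mm = 10.165 J

10.2 J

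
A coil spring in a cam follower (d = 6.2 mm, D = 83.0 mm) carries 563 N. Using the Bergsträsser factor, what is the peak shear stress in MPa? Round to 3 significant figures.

549 MPa

Spring index C = D/d = 83.0/6.2 = 13.3871
K_B = (4C+2)/(4C−3) = 55.548/50.548 = 1.0989
τ₀ = 8FD/(πd³) = 8·563·83.0/(π·6.2³) = 373832/748.73 = 499.29 MPa
τ_max = K·τ₀ = 1.0989 × 499.29 = 548.68 MPa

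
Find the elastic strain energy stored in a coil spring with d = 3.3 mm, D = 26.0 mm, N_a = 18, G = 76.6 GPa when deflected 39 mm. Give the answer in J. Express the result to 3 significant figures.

2.73 J

k = Gd⁴/(8D³N_a) = (76.6×10³)(3.3⁴)/(8·26.0³·18) = 3.5892 N/mm
U = ½kδ² = 0.5 × 3.5892 × 39² = 2729.6 N·mm = 2.7296 J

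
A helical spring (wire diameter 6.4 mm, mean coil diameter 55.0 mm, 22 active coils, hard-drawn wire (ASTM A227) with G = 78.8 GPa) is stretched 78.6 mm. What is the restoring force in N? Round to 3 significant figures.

k = Gd⁴/(8D³N_a) = (78.8×10³)(6.4⁴)/(8·55.0³·22) = 4.5149 N/mm
F = k·δ = 4.5149 × 78.6 = 354.87 N

355 N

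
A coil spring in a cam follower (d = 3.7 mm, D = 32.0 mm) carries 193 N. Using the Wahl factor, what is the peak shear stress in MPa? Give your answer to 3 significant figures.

Spring index C = D/d = 32.0/3.7 = 8.6486
K_W = (4C−1)/(4C−4) + 0.615/C = 33.595/30.595 + 0.0711 = 1.1692
τ₀ = 8FD/(πd³) = 8·193·32.0/(π·3.7³) = 49408/159.13 = 310.49 MPa
τ_max = K·τ₀ = 1.1692 × 310.49 = 363.01 MPa

363 MPa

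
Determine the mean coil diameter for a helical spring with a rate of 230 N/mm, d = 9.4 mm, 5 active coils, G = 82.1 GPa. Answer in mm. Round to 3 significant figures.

D = (Gd⁴/(8N_a·k))^(1/3) = (82.1×10³·9.4⁴/(8·5·230))^(1/3)
  = (69673.4)^(1/3) = 41.1486 mm

41.1 mm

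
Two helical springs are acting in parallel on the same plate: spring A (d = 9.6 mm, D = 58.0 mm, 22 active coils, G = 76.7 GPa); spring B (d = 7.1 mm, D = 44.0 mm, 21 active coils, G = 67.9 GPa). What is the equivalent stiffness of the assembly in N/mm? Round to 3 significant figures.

31.0 N/mm

k_A = Gd⁴/(8D³N_a) = (76.7×10³)(9.6⁴)/(8·58.0³·22) = 18.971 N/mm
k_B = Gd⁴/(8D³N_a) = (67.9×10³)(7.1⁴)/(8·44.0³·21) = 12.057 N/mm
Parallel: k_eq = 18.971 + 12.057 = 31.028 N/mm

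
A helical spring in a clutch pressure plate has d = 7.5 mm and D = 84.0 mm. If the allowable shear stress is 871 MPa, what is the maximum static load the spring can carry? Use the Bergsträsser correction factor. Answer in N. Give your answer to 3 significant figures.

C = D/d = 84.0/7.5 = 11.2000
K_B = (4C+2)/(4C−3) = 46.800/41.800 = 1.1196
τ_max = K·8FD/(πd³) → F_max = τ_allow·πd³/(8DK)
F_max = 871·π·7.5³/(8·84.0·1.1196) = 1.1544e+06/752.38 = 1534.3 N

1530 N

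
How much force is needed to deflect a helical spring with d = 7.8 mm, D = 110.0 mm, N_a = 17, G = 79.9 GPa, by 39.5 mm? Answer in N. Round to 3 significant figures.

64.5 N

k = Gd⁴/(8D³N_a) = (79.9×10³)(7.8⁴)/(8·110.0³·17) = 1.6338 N/mm
F = k·δ = 1.6338 × 39.5 = 64.536 N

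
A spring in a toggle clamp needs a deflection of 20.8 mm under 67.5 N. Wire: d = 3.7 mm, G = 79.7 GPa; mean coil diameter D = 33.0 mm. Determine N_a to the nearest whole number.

16

Required rate k = F/δ = 67.5/20.8 = 3.2452 N/mm
N_a = Gd⁴/(8D³k) = (79.7×10³ × 3.7⁴)/(8 × 33.0³ × 3.2452)
    = 1.49371e+07 / 932980 = 16.01 → 16 coils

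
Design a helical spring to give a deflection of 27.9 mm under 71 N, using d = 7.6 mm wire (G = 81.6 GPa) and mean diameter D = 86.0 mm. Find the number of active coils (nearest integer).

21

Required rate k = F/δ = 71/27.9 = 2.5448 N/mm
N_a = Gd⁴/(8D³k) = (81.6×10³ × 7.6⁴)/(8 × 86.0³ × 2.5448)
    = 2.72235e+08 / 1.29491e+07 = 21.02 → 21 coils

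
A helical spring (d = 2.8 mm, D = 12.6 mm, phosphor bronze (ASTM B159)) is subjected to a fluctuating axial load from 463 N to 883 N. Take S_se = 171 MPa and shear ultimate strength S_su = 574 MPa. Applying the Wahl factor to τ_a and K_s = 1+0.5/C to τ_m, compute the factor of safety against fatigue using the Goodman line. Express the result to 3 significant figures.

0.231

C = D/d = 12.6/2.8 = 4.5000; K_W = (4C−1)/(4C−4)+0.615/C = 1.3510; K_s = 1+0.5/C = 1.1111
F_a = (F_max−F_min)/2 = 210 N; F_m = (F_max+F_min)/2 = 673 N
τ_a = K_W·8F_aD/(πd³) = 1.3510 × 306.94 = 414.66 MPa
τ_m = K_s·8F_mD/(πd³) = 1.1111 × 983.67 = 1093 MPa
Goodman: 1/n_f = τ_a/S_se + τ_m/S_su = 414.66/171 + 1093/574 = 2.42493 + 1.90413 = 4.3291
n_f = 1/4.3291 = 0.231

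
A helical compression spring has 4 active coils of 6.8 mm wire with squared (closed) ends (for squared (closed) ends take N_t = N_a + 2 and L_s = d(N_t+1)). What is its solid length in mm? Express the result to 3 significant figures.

47.6 mm

squared (closed) ends: N_t = N_a + 2 = 4 + 2 = 6
L_s = d·(N_t+1) = 6.8 × 7 = 47.6 mm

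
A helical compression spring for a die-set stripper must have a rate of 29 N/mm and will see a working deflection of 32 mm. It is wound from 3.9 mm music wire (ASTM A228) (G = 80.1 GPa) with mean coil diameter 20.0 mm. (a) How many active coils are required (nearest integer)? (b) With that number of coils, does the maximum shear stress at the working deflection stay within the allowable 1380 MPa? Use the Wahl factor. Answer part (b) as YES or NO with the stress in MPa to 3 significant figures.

N_a = Gd⁴/(8D³k) = (80.1×10³)(3.9⁴)/(8·20.0³·29) = 9.984 → N_a = 10
Actual rate k = Gd⁴/(8D³·10) = 28.954 N/mm
Working load F = kδ = 28.954·32 = 926.53 N
C = 20.0/3.9 = 5.1282; K_W = (4C−1)/(4C−4)+0.615/C = 1.3016
τ_max = K_W·8FD/(πd³) = 1.3016·795.49 = 1035.4 MPa
τ_max ≤ 1380 MPa → acceptable

(a) 10 coils; (b) YES, τ_max = 1040 MPa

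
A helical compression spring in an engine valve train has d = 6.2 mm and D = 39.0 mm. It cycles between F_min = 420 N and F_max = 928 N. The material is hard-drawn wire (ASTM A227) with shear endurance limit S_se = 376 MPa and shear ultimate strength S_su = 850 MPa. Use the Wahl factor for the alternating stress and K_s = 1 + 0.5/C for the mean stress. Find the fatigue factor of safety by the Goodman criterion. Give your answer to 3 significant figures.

C = D/d = 39.0/6.2 = 6.2903; K_W = (4C−1)/(4C−4)+0.615/C = 1.2395; K_s = 1+0.5/C = 1.0795
F_a = (F_max−F_min)/2 = 254 N; F_m = (F_max+F_min)/2 = 674 N
τ_a = K_W·8F_aD/(πd³) = 1.2395 × 105.84 = 131.2 MPa
τ_m = K_s·8F_mD/(πd³) = 1.0795 × 280.86 = 303.18 MPa
Goodman: 1/n_f = τ_a/S_se + τ_m/S_su = 131.2/376 + 303.18/850 = 0.34893 + 0.35669 = 0.70562
n_f = 1/0.70562 = 1.417

1.42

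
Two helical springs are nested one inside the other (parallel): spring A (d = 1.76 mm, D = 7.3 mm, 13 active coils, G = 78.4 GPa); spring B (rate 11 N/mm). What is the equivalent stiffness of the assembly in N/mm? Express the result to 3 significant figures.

k_A = Gd⁴/(8D³N_a) = (78.4×10³)(1.76⁴)/(8·7.3³·13) = 18.594 N/mm
Parallel: k_eq = 18.594 + 11 = 29.594 N/mm

29.6 N/mm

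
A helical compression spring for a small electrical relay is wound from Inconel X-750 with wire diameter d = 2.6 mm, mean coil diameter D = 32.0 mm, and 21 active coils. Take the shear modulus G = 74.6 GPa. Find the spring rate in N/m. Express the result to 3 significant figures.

619 N/m

k = Gd⁴/(8D³N_a) = (74.6×10³ × 2.6⁴) / (8 × 32.0³ × 21)
  = 3.40904e+06 / 5.50502e+06 = 0.61926 N/mm = 619.26 N/m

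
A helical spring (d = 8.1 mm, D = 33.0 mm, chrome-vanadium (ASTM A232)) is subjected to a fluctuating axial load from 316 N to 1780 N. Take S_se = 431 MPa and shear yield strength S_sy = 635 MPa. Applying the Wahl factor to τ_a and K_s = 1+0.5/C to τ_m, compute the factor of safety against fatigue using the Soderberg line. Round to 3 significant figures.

1.50

C = D/d = 33.0/8.1 = 4.0741; K_W = (4C−1)/(4C−4)+0.615/C = 1.3949; K_s = 1+0.5/C = 1.1227
F_a = (F_max−F_min)/2 = 732 N; F_m = (F_max+F_min)/2 = 1048 N
τ_a = K_W·8F_aD/(πd³) = 1.3949 × 115.75 = 161.46 MPa
τ_m = K_s·8F_mD/(πd³) = 1.1227 × 165.71 = 186.05 MPa
Soderberg: 1/n_f = τ_a/S_se + τ_m/S_sy = 161.46/431 + 186.05/635 = 0.37462 + 0.29300 = 0.66761
n_f = 1/0.66761 = 1.498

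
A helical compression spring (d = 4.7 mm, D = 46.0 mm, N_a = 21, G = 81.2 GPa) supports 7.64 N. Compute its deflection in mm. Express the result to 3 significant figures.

k = Gd⁴/(8D³N_a) = (81.2×10³)(4.7⁴)/(8·46.0³·21) = 2.4231 N/mm
δ = F/k = 7.64 / 2.4231 = 3.153 mm

3.15 mm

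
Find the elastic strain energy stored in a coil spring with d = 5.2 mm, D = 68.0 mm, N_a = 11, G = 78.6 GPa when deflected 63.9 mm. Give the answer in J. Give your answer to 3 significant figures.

4.24 J

k = Gd⁴/(8D³N_a) = (78.6×10³)(5.2⁴)/(8·68.0³·11) = 2.077 N/mm
U = ½kδ² = 0.5 × 2.077 × 63.9² = 4240.3 N·mm = 4.2403 J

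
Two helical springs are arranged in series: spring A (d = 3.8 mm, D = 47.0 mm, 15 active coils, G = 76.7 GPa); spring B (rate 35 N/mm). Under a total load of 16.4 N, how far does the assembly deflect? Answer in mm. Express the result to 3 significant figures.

k_A = Gd⁴/(8D³N_a) = (76.7×10³)(3.8⁴)/(8·47.0³·15) = 1.2837 N/mm
Series: 1/k_eq = 1/1.2837 + 1/35 = 0.80759; k_eq = 1.2383 N/mm
δ = F/k_eq = 16.4/1.2383 = 13.244 mm

13.2 mm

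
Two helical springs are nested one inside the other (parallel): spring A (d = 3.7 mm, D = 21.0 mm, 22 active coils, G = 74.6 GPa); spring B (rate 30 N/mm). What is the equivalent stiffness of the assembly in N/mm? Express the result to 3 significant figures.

k_A = Gd⁴/(8D³N_a) = (74.6×10³)(3.7⁴)/(8·21.0³·22) = 8.5778 N/mm
Parallel: k_eq = 8.5778 + 30 = 38.578 N/mm

38.6 N/mm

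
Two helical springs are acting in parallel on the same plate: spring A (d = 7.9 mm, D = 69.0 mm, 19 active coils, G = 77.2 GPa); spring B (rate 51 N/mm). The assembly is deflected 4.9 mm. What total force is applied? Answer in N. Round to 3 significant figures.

k_A = Gd⁴/(8D³N_a) = (77.2×10³)(7.9⁴)/(8·69.0³·19) = 6.0219 N/mm
Parallel: k_eq = 6.0219 + 51 = 57.022 N/mm
F = k_eq·δ = 57.022·4.9 = 279.41 N

279 N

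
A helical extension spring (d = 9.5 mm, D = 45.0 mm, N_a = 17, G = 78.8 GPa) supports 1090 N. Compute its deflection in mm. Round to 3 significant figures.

21.0 mm

k = Gd⁴/(8D³N_a) = (78.8×10³)(9.5⁴)/(8·45.0³·17) = 51.79 N/mm
δ = F/k = 1090 / 51.79 = 21.047 mm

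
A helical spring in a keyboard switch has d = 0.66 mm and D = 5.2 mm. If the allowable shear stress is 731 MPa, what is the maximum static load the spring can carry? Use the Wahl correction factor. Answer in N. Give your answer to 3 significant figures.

13.4 N

C = D/d = 5.2/0.66 = 7.8788
K_W = (4C−1)/(4C−4) + 0.615/C = 30.515/27.515 + 0.0781 = 1.1871
τ_max = K·8FD/(πd³) → F_max = τ_allow·πd³/(8DK)
F_max = 731·π·0.66³/(8·5.2·1.1871) = 660.24/49.383 = 13.37 N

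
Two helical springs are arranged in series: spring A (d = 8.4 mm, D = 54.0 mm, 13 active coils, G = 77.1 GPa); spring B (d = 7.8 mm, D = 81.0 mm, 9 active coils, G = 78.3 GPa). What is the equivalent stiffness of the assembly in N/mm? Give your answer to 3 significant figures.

5.72 N/mm

k_A = Gd⁴/(8D³N_a) = (77.1×10³)(8.4⁴)/(8·54.0³·13) = 23.44 N/mm
k_B = Gd⁴/(8D³N_a) = (78.3×10³)(7.8⁴)/(8·81.0³·9) = 7.5745 N/mm
Series: 1/k_eq = 1/23.44 + 1/7.5745 = 0.17468; k_eq = 5.7246 N/mm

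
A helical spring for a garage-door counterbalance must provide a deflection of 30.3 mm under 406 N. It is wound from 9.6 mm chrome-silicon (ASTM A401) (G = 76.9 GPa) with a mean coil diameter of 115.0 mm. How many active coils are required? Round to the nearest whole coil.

4

Required rate k = F/δ = 406/30.3 = 13.399 N/mm
N_a = Gd⁴/(8D³k) = (76.9×10³ × 9.6⁴)/(8 × 115.0³ × 13.399)
    = 6.53148e+08 / 1.6303e+08 = 4.006 → 4 coils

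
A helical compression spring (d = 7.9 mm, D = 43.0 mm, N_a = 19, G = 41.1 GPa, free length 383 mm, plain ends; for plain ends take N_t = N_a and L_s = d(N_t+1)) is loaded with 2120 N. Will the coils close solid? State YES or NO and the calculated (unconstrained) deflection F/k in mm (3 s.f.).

k = Gd⁴/(8D³N_a) = (41.1×10³)(7.9⁴)/(8·43.0³·19) = 13.247 N/mm
N_t = 19; L_s = 7.9·20 = 158 mm; δ_solid = L₀ − L_s = 383 − 158 = 225 mm
δ = F/k = 2120/13.247 = 160.04 mm
δ < δ_solid → spring does not go solid

NO, δ = 160 mm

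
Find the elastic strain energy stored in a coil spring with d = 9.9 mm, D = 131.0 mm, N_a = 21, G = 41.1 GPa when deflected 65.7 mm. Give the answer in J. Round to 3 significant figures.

2.26 J

k = Gd⁴/(8D³N_a) = (41.1×10³)(9.9⁴)/(8·131.0³·21) = 1.0453 N/mm
U = ½kδ² = 0.5 × 1.0453 × 65.7² = 2256.1 N·mm = 2.2561 J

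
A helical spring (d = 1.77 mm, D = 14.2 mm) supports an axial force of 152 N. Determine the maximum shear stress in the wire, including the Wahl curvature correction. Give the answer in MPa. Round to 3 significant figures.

1170 MPa

Spring index C = D/d = 14.2/1.77 = 8.0226
K_W = (4C−1)/(4C−4) + 0.615/C = 31.090/28.090 + 0.0767 = 1.1835
τ₀ = 8FD/(πd³) = 8·152·14.2/(π·1.77³) = 17267.2/17.421 = 991.18 MPa
τ_max = K·τ₀ = 1.1835 × 991.18 = 1173 MPa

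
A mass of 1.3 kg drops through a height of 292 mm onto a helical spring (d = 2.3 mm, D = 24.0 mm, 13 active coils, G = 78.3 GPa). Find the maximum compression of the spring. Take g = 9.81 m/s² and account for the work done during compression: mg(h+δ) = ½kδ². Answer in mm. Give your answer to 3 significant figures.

78.8 mm

k = Gd⁴/(8D³N_a) = (78.3×10³)(2.3⁴)/(8·24.0³·13) = 1.5241 N/mm
W = mg = 1.3 × 9.81 = 12.753 N
½kδ² − Wδ − Wh = 0 → δ = (W + √(W² + 2kWh))/k
δ = (12.753 + √(162.64 + 11350.9))/1.5241 = (12.753 + 107.3)/1.5241 = 78.772 mm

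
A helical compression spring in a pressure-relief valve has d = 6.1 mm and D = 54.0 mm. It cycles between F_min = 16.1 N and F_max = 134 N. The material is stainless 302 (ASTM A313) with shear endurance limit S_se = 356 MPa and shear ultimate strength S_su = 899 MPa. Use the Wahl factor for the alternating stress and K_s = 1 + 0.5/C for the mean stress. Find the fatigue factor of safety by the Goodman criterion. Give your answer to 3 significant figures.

5.87

C = D/d = 54.0/6.1 = 8.8525; K_W = (4C−1)/(4C−4)+0.615/C = 1.1650; K_s = 1+0.5/C = 1.0565
F_a = (F_max−F_min)/2 = 58.95 N; F_m = (F_max+F_min)/2 = 75.05 N
τ_a = K_W·8F_aD/(πd³) = 1.1650 × 35.713 = 41.605 MPa
τ_m = K_s·8F_mD/(πd³) = 1.0565 × 45.467 = 48.035 MPa
Goodman: 1/n_f = τ_a/S_se + τ_m/S_su = 41.605/356 + 48.035/899 = 0.11687 + 0.05343 = 0.1703
n_f = 1/0.1703 = 5.872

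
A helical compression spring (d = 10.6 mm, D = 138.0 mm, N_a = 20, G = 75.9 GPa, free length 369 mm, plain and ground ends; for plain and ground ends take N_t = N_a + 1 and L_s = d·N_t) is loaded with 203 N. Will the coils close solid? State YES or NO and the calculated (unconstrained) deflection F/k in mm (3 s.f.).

k = Gd⁴/(8D³N_a) = (75.9×10³)(10.6⁴)/(8·138.0³·20) = 2.2788 N/mm
N_t = 21; L_s = 10.6·21 = 222.6 mm; δ_solid = L₀ − L_s = 369 − 222.6 = 146.4 mm
δ = F/k = 203/2.2788 = 89.082 mm
δ < δ_solid → spring does not go solid

NO, δ = 89.1 mm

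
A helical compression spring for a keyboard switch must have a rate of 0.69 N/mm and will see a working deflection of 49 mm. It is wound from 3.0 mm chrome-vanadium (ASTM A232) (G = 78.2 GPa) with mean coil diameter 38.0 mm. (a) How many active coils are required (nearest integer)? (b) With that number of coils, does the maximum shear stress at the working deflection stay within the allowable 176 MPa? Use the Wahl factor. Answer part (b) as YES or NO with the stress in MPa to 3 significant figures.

(a) 21 coils; (b) YES, τ_max = 134 MPa

N_a = Gd⁴/(8D³k) = (78.2×10³)(3.0⁴)/(8·38.0³·0.69) = 20.91 → N_a = 21
Actual rate k = Gd⁴/(8D³·21) = 0.68712 N/mm
Working load F = kδ = 0.68712·49 = 33.669 N
C = 38.0/3.0 = 12.6667; K_W = (4C−1)/(4C−4)+0.615/C = 1.1128
τ_max = K_W·8FD/(πd³) = 1.1128·120.67 = 134.28 MPa
τ_max ≤ 176 MPa → acceptable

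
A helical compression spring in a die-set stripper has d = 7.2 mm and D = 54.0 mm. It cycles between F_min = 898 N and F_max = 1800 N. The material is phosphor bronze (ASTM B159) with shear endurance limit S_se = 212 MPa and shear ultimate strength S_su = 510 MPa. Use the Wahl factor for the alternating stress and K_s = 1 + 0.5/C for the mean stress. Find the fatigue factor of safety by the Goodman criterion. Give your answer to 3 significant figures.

C = D/d = 54.0/7.2 = 7.5000; K_W = (4C−1)/(4C−4)+0.615/C = 1.1974; K_s = 1+0.5/C = 1.0667
F_a = (F_max−F_min)/2 = 451 N; F_m = (F_max+F_min)/2 = 1349 N
τ_a = K_W·8F_aD/(πd³) = 1.1974 × 166.15 = 198.95 MPa
τ_m = K_s·8F_mD/(πd³) = 1.0667 × 496.99 = 530.12 MPa
Goodman: 1/n_f = τ_a/S_se + τ_m/S_su = 198.95/212 + 530.12/510 = 0.93845 + 1.03946 = 1.9779
n_f = 1/1.9779 = 0.5056

0.506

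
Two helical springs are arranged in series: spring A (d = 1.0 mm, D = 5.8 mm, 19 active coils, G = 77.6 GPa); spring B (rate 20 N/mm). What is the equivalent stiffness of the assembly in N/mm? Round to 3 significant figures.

2.31 N/mm

k_A = Gd⁴/(8D³N_a) = (77.6×10³)(1.0⁴)/(8·5.8³·19) = 2.6166 N/mm
Series: 1/k_eq = 1/2.6166 + 1/20 = 0.43218; k_eq = 2.3139 N/mm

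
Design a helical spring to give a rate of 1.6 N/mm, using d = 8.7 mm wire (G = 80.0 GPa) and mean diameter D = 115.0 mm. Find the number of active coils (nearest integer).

24

N_a = Gd⁴/(8D³k) = (80.0×10³ × 8.7⁴)/(8 × 115.0³ × 1.6)
    = 4.58318e+08 / 1.94672e+07 = 23.54 → 24 coils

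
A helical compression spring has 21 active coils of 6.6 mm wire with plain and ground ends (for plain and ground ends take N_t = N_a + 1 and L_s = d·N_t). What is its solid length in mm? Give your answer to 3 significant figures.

145 mm

plain and ground ends: N_t = N_a + 1 = 21 + 1 = 22
L_s = d·N_t = 6.6 × 22 = 145.2 mm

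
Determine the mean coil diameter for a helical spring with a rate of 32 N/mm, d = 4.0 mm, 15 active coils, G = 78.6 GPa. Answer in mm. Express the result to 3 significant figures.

17.4 mm

D = (Gd⁴/(8N_a·k))^(1/3) = (78.6×10³·4.0⁴/(8·15·32))^(1/3)
  = (5240)^(1/3) = 17.3691 mm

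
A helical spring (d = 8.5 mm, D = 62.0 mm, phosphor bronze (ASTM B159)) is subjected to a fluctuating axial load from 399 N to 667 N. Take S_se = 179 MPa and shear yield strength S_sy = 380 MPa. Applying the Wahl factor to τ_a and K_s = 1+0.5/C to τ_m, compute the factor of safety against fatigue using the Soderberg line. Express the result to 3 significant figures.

C = D/d = 62.0/8.5 = 7.2941; K_W = (4C−1)/(4C−4)+0.615/C = 1.2035; K_s = 1+0.5/C = 1.0685
F_a = (F_max−F_min)/2 = 134 N; F_m = (F_max+F_min)/2 = 533 N
τ_a = K_W·8F_aD/(πd³) = 1.2035 × 34.449 = 41.459 MPa
τ_m = K_s·8F_mD/(πd³) = 1.0685 × 137.03 = 146.42 MPa
Soderberg: 1/n_f = τ_a/S_se + τ_m/S_sy = 41.459/179 + 146.42/380 = 0.23161 + 0.38531 = 0.61693
n_f = 1/0.61693 = 1.621

1.62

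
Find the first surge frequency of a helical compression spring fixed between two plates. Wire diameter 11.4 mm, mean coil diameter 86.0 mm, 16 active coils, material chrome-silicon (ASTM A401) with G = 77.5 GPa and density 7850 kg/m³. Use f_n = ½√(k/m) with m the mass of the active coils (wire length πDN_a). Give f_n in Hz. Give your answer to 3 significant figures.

k = Gd⁴/(8D³N_a) = (77.5×10³)(11.4⁴)/(8·86.0³·16) = 16.077 N/mm = 16077 N/m
Wire length L = πDN_a = π·86.0·16 = 4322.8 mm
m = ρ·(πd²/4)·L = 7850 × 102.07×10⁻⁶ m² × 4.3228 m = 3.4637 kg
f_n = ½√(k/m) = 0.5·√(16077/3.4637) = 0.5·√(4641.7) = 34.065 Hz

34.1 Hz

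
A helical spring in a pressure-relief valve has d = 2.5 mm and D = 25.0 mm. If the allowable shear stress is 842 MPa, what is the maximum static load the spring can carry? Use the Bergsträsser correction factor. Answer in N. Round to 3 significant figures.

182 N

C = D/d = 25.0/2.5 = 10.0000
K_B = (4C+2)/(4C−3) = 42.000/37.000 = 1.1351
τ_max = K·8FD/(πd³) → F_max = τ_allow·πd³/(8DK)
F_max = 842·π·2.5³/(8·25.0·1.1351) = 41332/227.03 = 182.06 N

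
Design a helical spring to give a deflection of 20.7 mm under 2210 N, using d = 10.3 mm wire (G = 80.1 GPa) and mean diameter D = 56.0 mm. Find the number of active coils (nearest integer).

6

Required rate k = F/δ = 2210/20.7 = 106.76 N/mm
N_a = Gd⁴/(8D³k) = (80.1×10³ × 10.3⁴)/(8 × 56.0³ × 106.76)
    = 9.01533e+08 / 1.49995e+08 = 6.01 → 6 coils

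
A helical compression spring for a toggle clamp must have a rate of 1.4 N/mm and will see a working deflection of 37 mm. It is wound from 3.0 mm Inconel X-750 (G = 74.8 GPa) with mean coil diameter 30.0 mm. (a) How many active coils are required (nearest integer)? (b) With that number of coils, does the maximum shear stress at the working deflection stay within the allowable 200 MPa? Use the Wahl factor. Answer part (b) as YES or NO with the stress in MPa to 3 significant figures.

(a) 20 coils; (b) YES, τ_max = 168 MPa

N_a = Gd⁴/(8D³k) = (74.8×10³)(3.0⁴)/(8·30.0³·1.4) = 20.04 → N_a = 20
Actual rate k = Gd⁴/(8D³·20) = 1.4025 N/mm
Working load F = kδ = 1.4025·37 = 51.893 N
C = 30.0/3.0 = 10.0000; K_W = (4C−1)/(4C−4)+0.615/C = 1.1448
τ_max = K_W·8FD/(πd³) = 1.1448·146.83 = 168.09 MPa
τ_max ≤ 200 MPa → acceptable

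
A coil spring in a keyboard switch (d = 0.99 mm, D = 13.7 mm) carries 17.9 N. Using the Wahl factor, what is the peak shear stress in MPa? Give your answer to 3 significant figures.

710 MPa

Spring index C = D/d = 13.7/0.99 = 13.8384
K_W = (4C−1)/(4C−4) + 0.615/C = 54.354/51.354 + 0.0444 = 1.1029
τ₀ = 8FD/(πd³) = 8·17.9·13.7/(π·0.99³) = 1961.84/3.0483 = 643.59 MPa
τ_max = K·τ₀ = 1.1029 × 643.59 = 709.79 MPa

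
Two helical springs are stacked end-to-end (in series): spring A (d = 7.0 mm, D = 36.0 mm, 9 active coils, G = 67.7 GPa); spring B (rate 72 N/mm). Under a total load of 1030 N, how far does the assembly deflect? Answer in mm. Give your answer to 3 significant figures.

35.6 mm

k_A = Gd⁴/(8D³N_a) = (67.7×10³)(7.0⁴)/(8·36.0³·9) = 48.388 N/mm
Series: 1/k_eq = 1/48.388 + 1/72 = 0.034555; k_eq = 28.939 N/mm
δ = F/k_eq = 1030/28.939 = 35.592 mm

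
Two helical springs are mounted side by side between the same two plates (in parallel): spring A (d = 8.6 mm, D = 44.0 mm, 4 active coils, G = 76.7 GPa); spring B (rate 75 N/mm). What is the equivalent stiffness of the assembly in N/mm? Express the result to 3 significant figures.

229 N/mm

k_A = Gd⁴/(8D³N_a) = (76.7×10³)(8.6⁴)/(8·44.0³·4) = 153.92 N/mm
Parallel: k_eq = 153.92 + 75 = 228.92 N/mm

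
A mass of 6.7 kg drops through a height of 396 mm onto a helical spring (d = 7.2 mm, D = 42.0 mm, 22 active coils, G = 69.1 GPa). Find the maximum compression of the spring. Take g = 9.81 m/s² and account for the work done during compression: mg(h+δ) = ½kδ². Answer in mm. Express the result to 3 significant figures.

65.3 mm

k = Gd⁴/(8D³N_a) = (69.1×10³)(7.2⁴)/(8·42.0³·22) = 14.241 N/mm
W = mg = 6.7 × 9.81 = 65.727 N
½kδ² − Wδ − Wh = 0 → δ = (W + √(W² + 2kWh))/k
δ = (65.727 + √(4320 + 741338))/14.241 = (65.727 + 863.52)/14.241 = 65.25 mm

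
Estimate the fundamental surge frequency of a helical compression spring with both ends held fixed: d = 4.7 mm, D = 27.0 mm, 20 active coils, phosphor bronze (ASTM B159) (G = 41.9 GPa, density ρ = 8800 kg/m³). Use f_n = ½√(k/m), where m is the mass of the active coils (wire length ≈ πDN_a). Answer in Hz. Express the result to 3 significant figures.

k = Gd⁴/(8D³N_a) = (41.9×10³)(4.7⁴)/(8·27.0³·20) = 6.4922 N/mm = 6492.2 N/m
Wire length L = πDN_a = π·27.0·20 = 1696.5 mm
m = ρ·(πd²/4)·L = 8800 × 17.349×10⁻⁶ m² × 1.6965 m = 0.25901 kg
f_n = ½√(k/m) = 0.5·√(6492.2/0.25901) = 0.5·√(25066) = 79.161 Hz

79.2 Hz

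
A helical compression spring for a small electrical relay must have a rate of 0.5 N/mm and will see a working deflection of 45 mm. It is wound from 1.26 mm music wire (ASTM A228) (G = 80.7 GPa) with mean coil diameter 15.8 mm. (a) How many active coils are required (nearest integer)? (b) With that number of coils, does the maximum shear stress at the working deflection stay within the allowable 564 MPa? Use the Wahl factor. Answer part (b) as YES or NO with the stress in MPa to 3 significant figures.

N_a = Gd⁴/(8D³k) = (80.7×10³)(1.26⁴)/(8·15.8³·0.5) = 12.89 → N_a = 13
Actual rate k = Gd⁴/(8D³·13) = 0.49585 N/mm
Working load F = kδ = 0.49585·45 = 22.313 N
C = 15.8/1.26 = 12.5397; K_W = (4C−1)/(4C−4)+0.615/C = 1.1140
τ_max = K_W·8FD/(πd³) = 1.1140·448.8 = 499.98 MPa
τ_max ≤ 564 MPa → acceptable

(a) 13 coils; (b) YES, τ_max = 500 MPa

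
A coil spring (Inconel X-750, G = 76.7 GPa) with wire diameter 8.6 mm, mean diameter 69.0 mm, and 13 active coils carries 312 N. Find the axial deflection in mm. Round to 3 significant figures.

25.4 mm

k = Gd⁴/(8D³N_a) = (76.7×10³)(8.6⁴)/(8·69.0³·13) = 12.28 N/mm
δ = F/k = 312 / 12.28 = 25.407 mm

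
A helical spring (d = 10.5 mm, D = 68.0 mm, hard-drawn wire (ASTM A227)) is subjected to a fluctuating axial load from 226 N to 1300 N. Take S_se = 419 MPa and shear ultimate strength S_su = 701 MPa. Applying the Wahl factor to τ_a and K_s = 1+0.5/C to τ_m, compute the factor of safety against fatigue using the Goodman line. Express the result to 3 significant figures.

C = D/d = 68.0/10.5 = 6.4762; K_W = (4C−1)/(4C−4)+0.615/C = 1.2319; K_s = 1+0.5/C = 1.0772
F_a = (F_max−F_min)/2 = 537 N; F_m = (F_max+F_min)/2 = 763 N
τ_a = K_W·8F_aD/(πd³) = 1.2319 × 80.326 = 98.955 MPa
τ_m = K_s·8F_mD/(πd³) = 1.0772 × 114.13 = 122.94 MPa
Goodman: 1/n_f = τ_a/S_se + τ_m/S_su = 98.955/419 + 122.94/701 = 0.23617 + 0.17538 = 0.41155
n_f = 1/0.41155 = 2.43

2.43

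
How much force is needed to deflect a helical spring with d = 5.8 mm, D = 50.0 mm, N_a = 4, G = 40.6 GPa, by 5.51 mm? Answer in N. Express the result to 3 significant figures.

k = Gd⁴/(8D³N_a) = (40.6×10³)(5.8⁴)/(8·50.0³·4) = 11.486 N/mm
F = k·δ = 11.486 × 5.51 = 63.289 N

63.3 N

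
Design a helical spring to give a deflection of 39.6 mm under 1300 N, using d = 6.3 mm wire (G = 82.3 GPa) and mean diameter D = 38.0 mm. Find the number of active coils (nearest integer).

9

Required rate k = F/δ = 1300/39.6 = 32.828 N/mm
N_a = Gd⁴/(8D³k) = (82.3×10³ × 6.3⁴)/(8 × 38.0³ × 32.828)
    = 1.29647e+08 / 1.44108e+07 = 8.996 → 9 coils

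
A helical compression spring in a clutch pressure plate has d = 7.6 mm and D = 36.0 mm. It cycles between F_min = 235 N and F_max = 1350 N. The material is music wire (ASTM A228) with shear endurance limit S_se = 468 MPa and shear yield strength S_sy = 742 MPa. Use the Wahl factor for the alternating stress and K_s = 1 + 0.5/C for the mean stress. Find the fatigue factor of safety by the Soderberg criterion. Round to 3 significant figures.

C = D/d = 36.0/7.6 = 4.7368; K_W = (4C−1)/(4C−4)+0.615/C = 1.3305; K_s = 1+0.5/C = 1.1056
F_a = (F_max−F_min)/2 = 557.5 N; F_m = (F_max+F_min)/2 = 792.5 N
τ_a = K_W·8F_aD/(πd³) = 1.3305 × 116.43 = 154.91 MPa
τ_m = K_s·8F_mD/(πd³) = 1.1056 × 165.5 = 182.97 MPa
Soderberg: 1/n_f = τ_a/S_se + τ_m/S_sy = 154.91/468 + 182.97/742 = 0.33100 + 0.24659 = 0.57759
n_f = 1/0.57759 = 1.731

1.73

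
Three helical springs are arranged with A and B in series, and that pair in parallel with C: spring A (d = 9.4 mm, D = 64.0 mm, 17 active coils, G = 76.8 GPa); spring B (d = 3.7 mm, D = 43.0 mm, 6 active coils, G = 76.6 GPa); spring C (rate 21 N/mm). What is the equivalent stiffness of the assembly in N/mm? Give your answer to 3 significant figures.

24.1 N/mm

k_A = Gd⁴/(8D³N_a) = (76.8×10³)(9.4⁴)/(8·64.0³·17) = 16.819 N/mm
k_B = Gd⁴/(8D³N_a) = (76.6×10³)(3.7⁴)/(8·43.0³·6) = 3.7617 N/mm
Springs A,B series: k_AB = 1/(1/16.819+1/3.7617) = 3.0742 N/mm; parallel with C: k_eq = 3.0742+21 = 24.074 N/mm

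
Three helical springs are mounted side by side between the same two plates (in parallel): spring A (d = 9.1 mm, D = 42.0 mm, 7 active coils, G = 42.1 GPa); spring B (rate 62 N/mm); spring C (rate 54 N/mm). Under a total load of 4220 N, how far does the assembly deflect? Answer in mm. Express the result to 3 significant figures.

22.7 mm

k_A = Gd⁴/(8D³N_a) = (42.1×10³)(9.1⁴)/(8·42.0³·7) = 69.584 N/mm
Parallel: k_eq = 69.584 + 62 + 54 = 185.58 N/mm
δ = F/k_eq = 4220/185.58 = 22.739 mm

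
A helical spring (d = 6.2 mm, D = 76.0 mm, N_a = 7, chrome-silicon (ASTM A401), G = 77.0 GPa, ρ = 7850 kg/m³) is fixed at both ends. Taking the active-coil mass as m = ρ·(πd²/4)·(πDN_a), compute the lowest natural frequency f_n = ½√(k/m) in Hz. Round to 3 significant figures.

54.0 Hz

k = Gd⁴/(8D³N_a) = (77.0×10³)(6.2⁴)/(8·76.0³·7) = 4.6284 N/mm = 4628.4 N/m
Wire length L = πDN_a = π·76.0·7 = 1671.3 mm
m = ρ·(πd²/4)·L = 7850 × 30.191×10⁻⁶ m² × 1.6713 m = 0.3961 kg
f_n = ½√(k/m) = 0.5·√(4628.4/0.3961) = 0.5·√(11685) = 54.048 Hz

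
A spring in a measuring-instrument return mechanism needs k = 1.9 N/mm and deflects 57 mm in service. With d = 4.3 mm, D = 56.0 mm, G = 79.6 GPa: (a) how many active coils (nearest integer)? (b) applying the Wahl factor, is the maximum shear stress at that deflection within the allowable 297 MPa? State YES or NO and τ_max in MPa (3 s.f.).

(a) 10 coils; (b) YES, τ_max = 220 MPa

N_a = Gd⁴/(8D³k) = (79.6×10³)(4.3⁴)/(8·56.0³·1.9) = 10.19 → N_a = 10
Actual rate k = Gd⁴/(8D³·10) = 1.937 N/mm
Working load F = kδ = 1.937·57 = 110.41 N
C = 56.0/4.3 = 13.0233; K_W = (4C−1)/(4C−4)+0.615/C = 1.1096
τ_max = K_W·8FD/(πd³) = 1.1096·198.03 = 219.73 MPa
τ_max ≤ 297 MPa → acceptable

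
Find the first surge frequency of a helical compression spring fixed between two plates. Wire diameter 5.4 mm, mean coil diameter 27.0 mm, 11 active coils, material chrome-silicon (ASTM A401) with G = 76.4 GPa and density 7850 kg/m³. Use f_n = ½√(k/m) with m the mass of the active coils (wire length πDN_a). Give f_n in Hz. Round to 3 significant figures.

k = Gd⁴/(8D³N_a) = (76.4×10³)(5.4⁴)/(8·27.0³·11) = 37.505 N/mm = 37505 N/m
Wire length L = πDN_a = π·27.0·11 = 933.05 mm
m = ρ·(πd²/4)·L = 7850 × 22.902×10⁻⁶ m² × 0.93305 m = 0.16775 kg
f_n = ½√(k/m) = 0.5·√(37505/0.16775) = 0.5·√(2.2358e+05) = 236.42 Hz

236 Hz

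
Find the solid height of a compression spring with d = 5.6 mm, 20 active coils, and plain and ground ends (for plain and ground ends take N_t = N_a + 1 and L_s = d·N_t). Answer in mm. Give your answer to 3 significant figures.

plain and ground ends: N_t = N_a + 1 = 20 + 1 = 21
L_s = d·N_t = 5.6 × 21 = 117.6 mm

118 mm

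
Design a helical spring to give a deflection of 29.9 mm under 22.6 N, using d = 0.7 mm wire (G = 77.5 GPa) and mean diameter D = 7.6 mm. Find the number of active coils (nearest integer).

7

Required rate k = F/δ = 22.6/29.9 = 0.75585 N/mm
N_a = Gd⁴/(8D³k) = (77.5×10³ × 0.7⁴)/(8 × 7.6³ × 0.75585)
    = 18607.7 / 2654.41 = 7.01 → 7 coils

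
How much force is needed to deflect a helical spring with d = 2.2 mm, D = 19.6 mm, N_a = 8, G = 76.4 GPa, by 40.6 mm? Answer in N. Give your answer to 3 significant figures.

k = Gd⁴/(8D³N_a) = (76.4×10³)(2.2⁴)/(8·19.6³·8) = 3.7139 N/mm
F = k·δ = 3.7139 × 40.6 = 150.79 N

151 N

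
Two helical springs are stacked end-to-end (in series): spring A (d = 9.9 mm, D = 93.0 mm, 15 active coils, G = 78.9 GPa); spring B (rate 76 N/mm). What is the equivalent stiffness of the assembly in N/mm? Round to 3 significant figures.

7.12 N/mm

k_A = Gd⁴/(8D³N_a) = (78.9×10³)(9.9⁴)/(8·93.0³·15) = 7.8521 N/mm
Series: 1/k_eq = 1/7.8521 + 1/76 = 0.14051; k_eq = 7.1168 N/mm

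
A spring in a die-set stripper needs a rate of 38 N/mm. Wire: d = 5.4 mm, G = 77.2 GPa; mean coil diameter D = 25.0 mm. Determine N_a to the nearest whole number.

14

N_a = Gd⁴/(8D³k) = (77.2×10³ × 5.4⁴)/(8 × 25.0³ × 38)
    = 6.56436e+07 / 4.75e+06 = 13.82 → 14 coils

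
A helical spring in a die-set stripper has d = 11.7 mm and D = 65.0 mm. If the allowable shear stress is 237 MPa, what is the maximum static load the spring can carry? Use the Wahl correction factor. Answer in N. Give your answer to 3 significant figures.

1800 N

C = D/d = 65.0/11.7 = 5.5556
K_W = (4C−1)/(4C−4) + 0.615/C = 21.222/18.222 + 0.1107 = 1.2753
τ_max = K·8FD/(πd³) → F_max = τ_allow·πd³/(8DK)
F_max = 237·π·11.7³/(8·65.0·1.2753) = 1.1925e+06/663.17 = 1798.2 N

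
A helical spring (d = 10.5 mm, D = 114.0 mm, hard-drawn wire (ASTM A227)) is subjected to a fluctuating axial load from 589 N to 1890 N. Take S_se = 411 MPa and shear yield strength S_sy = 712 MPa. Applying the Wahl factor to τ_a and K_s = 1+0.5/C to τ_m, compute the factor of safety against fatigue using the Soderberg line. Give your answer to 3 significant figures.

C = D/d = 114.0/10.5 = 10.8571; K_W = (4C−1)/(4C−4)+0.615/C = 1.1327; K_s = 1+0.5/C = 1.0461
F_a = (F_max−F_min)/2 = 650.5 N; F_m = (F_max+F_min)/2 = 1239.5 N
τ_a = K_W·8F_aD/(πd³) = 1.1327 × 163.13 = 184.78 MPa
τ_m = K_s·8F_mD/(πd³) = 1.0461 × 310.83 = 325.15 MPa
Soderberg: 1/n_f = τ_a/S_se + τ_m/S_sy = 184.78/411 + 325.15/712 = 0.44958 + 0.45666 = 0.90625
n_f = 1/0.90625 = 1.103

1.10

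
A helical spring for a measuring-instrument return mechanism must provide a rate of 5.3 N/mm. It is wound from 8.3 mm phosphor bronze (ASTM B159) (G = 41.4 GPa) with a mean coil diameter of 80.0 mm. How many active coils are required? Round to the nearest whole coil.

N_a = Gd⁴/(8D³k) = (41.4×10³ × 8.3⁴)/(8 × 80.0³ × 5.3)
    = 1.96477e+08 / 2.17088e+07 = 9.051 → 9 coils

9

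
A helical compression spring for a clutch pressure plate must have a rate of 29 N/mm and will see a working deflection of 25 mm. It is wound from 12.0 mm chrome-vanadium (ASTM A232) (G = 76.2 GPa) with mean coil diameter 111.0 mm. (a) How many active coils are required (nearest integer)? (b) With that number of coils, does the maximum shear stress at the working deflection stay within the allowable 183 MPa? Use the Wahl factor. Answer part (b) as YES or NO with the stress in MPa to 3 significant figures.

N_a = Gd⁴/(8D³k) = (76.2×10³)(12.0⁴)/(8·111.0³·29) = 4.98 → N_a = 5
Actual rate k = Gd⁴/(8D³·5) = 28.884 N/mm
Working load F = kδ = 28.884·25 = 722.09 N
C = 111.0/12.0 = 9.2500; K_W = (4C−1)/(4C−4)+0.615/C = 1.1574
τ_max = K_W·8FD/(πd³) = 1.1574·118.12 = 136.71 MPa
τ_max ≤ 183 MPa → acceptable

(a) 5 coils; (b) YES, τ_max = 137 MPa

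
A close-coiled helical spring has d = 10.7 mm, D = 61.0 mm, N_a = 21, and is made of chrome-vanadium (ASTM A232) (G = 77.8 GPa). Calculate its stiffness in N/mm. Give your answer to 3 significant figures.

k = Gd⁴/(8D³N_a) = (77.8×10³ × 10.7⁴) / (8 × 61.0³ × 21)
  = 1.0198e+09 / 3.81328e+07 = 26.743 N/mm

26.7 N/mm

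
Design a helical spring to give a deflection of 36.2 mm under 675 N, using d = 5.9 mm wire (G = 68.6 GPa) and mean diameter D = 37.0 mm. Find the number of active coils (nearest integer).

11

Required rate k = F/δ = 675/36.2 = 18.646 N/mm
N_a = Gd⁴/(8D³k) = (68.6×10³ × 5.9⁴)/(8 × 37.0³ × 18.646)
    = 8.31251e+07 / 7.55597e+06 = 11 → 11 coils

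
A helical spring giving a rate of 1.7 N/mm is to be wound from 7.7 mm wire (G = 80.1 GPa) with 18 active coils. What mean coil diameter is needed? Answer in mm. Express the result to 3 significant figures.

105 mm

D = (Gd⁴/(8N_a·k))^(1/3) = (80.1×10³·7.7⁴/(8·18·1.7))^(1/3)
  = (1.15023e+06)^(1/3) = 104.7759 mm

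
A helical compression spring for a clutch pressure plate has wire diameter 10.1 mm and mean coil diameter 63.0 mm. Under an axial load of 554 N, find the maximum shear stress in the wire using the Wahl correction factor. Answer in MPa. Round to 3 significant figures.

Spring index C = D/d = 63.0/10.1 = 6.2376
K_W = (4C−1)/(4C−4) + 0.615/C = 23.950/20.950 + 0.0986 = 1.2418
τ₀ = 8FD/(πd³) = 8·554·63.0/(π·10.1³) = 279216/3236.8 = 86.263 MPa
τ_max = K·τ₀ = 1.2418 × 86.263 = 107.12 MPa

107 MPa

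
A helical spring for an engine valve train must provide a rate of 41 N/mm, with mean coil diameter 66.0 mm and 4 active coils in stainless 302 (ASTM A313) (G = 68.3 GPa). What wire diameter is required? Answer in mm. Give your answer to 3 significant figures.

8.62 mm

d = (8D³N_a·k / G)^(1/4) = (8·66.0³·4·41 / (68.3×10³))^0.25
  = (5522.6)^0.25 = 8.6206 mm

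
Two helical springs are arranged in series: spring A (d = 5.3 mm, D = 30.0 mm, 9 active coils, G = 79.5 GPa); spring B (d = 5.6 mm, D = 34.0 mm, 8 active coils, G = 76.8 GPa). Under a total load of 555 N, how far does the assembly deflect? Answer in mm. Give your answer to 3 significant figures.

35.7 mm

k_A = Gd⁴/(8D³N_a) = (79.5×10³)(5.3⁴)/(8·30.0³·9) = 32.268 N/mm
k_B = Gd⁴/(8D³N_a) = (76.8×10³)(5.6⁴)/(8·34.0³·8) = 30.026 N/mm
Series: 1/k_eq = 1/32.268 + 1/30.026 = 0.064295; k_eq = 15.553 N/mm
δ = F/k_eq = 555/15.553 = 35.684 mm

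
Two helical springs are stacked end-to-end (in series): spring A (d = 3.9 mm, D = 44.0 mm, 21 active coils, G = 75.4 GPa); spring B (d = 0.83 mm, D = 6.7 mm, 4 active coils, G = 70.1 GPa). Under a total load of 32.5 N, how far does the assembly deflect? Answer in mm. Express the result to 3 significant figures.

k_A = Gd⁴/(8D³N_a) = (75.4×10³)(3.9⁴)/(8·44.0³·21) = 1.2189 N/mm
k_B = Gd⁴/(8D³N_a) = (70.1×10³)(0.83⁴)/(8·6.7³·4) = 3.4567 N/mm
Series: 1/k_eq = 1/1.2189 + 1/3.4567 = 1.1097; k_eq = 0.90113 N/mm
δ = F/k_eq = 32.5/0.90113 = 36.066 mm

36.1 mm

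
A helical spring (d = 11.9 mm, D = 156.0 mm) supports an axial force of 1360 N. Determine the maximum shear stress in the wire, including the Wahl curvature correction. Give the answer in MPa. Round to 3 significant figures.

355 MPa

Spring index C = D/d = 156.0/11.9 = 13.1092
K_W = (4C−1)/(4C−4) + 0.615/C = 51.437/48.437 + 0.0469 = 1.1088
τ₀ = 8FD/(πd³) = 8·1360·156.0/(π·11.9³) = 1.69728e+06/5294.1 = 320.6 MPa
τ_max = K·τ₀ = 1.1088 × 320.6 = 355.5 MPa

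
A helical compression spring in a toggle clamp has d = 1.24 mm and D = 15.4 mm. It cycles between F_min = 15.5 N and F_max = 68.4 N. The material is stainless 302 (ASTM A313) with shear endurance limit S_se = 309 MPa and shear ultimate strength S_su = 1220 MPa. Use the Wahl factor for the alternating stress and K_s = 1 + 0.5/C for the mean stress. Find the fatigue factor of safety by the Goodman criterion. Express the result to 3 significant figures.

C = D/d = 15.4/1.24 = 12.4194; K_W = (4C−1)/(4C−4)+0.615/C = 1.1152; K_s = 1+0.5/C = 1.0403
F_a = (F_max−F_min)/2 = 26.45 N; F_m = (F_max+F_min)/2 = 41.95 N
τ_a = K_W·8F_aD/(πd³) = 1.1152 × 544.03 = 606.7 MPa
τ_m = K_s·8F_mD/(πd³) = 1.0403 × 862.83 = 897.57 MPa
Goodman: 1/n_f = τ_a/S_se + τ_m/S_su = 606.7/309 + 897.57/1220 = 1.96343 + 0.73572 = 2.6991
n_f = 1/2.6991 = 0.3705

0.370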